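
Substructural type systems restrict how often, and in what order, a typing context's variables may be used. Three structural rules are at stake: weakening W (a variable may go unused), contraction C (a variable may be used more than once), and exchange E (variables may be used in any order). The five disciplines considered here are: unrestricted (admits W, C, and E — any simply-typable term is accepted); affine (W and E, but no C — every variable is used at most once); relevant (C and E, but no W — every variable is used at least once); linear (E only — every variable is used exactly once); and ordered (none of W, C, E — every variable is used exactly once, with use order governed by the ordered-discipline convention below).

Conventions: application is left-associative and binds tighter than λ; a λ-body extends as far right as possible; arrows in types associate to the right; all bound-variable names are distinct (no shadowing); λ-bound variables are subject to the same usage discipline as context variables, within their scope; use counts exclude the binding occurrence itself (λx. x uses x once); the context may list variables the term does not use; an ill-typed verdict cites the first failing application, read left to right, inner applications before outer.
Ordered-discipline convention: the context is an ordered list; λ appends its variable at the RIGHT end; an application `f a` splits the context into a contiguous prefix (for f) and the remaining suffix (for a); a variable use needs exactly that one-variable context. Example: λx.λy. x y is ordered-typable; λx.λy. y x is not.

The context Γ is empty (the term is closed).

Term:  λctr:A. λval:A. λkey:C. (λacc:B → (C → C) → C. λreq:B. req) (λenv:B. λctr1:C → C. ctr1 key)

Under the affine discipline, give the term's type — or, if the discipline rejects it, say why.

term : A → A → C → B → B
use counts: ctr (bound): 0×; val (bound): 0×; key (bound): 1×; acc (bound): 0×; req (bound): 1×; env (bound): 0×; ctr1 (bound): 1×
use order (left to right): req, ctr1, key
typing: well-typed — term : A → A → C → B → B
across the five disciplines: ordered ✗; linear ✗; affine ✓; relevant ✗; unrestricted ✓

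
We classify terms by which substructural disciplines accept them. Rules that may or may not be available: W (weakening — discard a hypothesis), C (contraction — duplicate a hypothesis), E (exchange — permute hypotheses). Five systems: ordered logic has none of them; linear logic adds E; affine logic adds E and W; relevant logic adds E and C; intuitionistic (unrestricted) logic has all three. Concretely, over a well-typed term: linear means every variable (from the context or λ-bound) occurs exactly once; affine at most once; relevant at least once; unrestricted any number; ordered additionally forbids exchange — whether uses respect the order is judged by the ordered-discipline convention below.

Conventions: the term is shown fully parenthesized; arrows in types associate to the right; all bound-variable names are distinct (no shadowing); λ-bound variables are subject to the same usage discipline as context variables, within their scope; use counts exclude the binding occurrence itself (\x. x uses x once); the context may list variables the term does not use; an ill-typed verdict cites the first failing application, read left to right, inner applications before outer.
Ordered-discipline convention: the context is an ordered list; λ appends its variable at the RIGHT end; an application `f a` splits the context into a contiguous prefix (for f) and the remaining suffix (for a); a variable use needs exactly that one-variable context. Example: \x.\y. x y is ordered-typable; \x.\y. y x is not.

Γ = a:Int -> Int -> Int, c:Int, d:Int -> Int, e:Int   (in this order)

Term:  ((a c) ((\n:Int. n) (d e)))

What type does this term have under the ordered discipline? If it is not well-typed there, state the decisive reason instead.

term : Int
use counts: a ×1; c ×1; d ×1; e ×1; n [bound] ×1
order of uses: a, c, n, d, e
typing: well-typed — term : Int
across the five disciplines: ordered ✓, linear ✓, affine ✓, relevant ✓, unrestricted ✓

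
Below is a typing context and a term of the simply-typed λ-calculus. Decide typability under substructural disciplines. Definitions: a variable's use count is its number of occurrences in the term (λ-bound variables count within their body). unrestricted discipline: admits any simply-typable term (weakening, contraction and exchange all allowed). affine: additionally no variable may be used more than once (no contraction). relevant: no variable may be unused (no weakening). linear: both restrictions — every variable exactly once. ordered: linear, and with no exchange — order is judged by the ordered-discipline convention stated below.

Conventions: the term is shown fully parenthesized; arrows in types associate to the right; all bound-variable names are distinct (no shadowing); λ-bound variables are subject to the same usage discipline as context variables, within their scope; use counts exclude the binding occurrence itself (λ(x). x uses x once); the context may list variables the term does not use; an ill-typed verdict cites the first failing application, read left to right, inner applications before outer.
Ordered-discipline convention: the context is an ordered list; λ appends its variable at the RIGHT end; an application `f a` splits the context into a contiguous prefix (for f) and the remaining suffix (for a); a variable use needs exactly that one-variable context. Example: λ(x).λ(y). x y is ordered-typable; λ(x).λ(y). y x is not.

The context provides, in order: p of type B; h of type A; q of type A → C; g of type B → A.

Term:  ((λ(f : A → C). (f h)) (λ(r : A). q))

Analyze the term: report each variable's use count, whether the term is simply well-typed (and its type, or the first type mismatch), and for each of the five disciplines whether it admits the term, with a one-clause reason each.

counts: p: 0; h: 1; q: 1; g: 0; f (λ-bound): 1; r (λ-bound): 0
uses in reading order: f, h, q
typing: ill-typed: argument of type A → A → C where A → C is required
ordered: ✗ — a type mismatch blocks all five
linear: ✗ — the type mismatch rejects it
affine: ✗ — not simply typable
relevant: ✗ — fails simple typing
unrestricted: ✗ — a type mismatch blocks all five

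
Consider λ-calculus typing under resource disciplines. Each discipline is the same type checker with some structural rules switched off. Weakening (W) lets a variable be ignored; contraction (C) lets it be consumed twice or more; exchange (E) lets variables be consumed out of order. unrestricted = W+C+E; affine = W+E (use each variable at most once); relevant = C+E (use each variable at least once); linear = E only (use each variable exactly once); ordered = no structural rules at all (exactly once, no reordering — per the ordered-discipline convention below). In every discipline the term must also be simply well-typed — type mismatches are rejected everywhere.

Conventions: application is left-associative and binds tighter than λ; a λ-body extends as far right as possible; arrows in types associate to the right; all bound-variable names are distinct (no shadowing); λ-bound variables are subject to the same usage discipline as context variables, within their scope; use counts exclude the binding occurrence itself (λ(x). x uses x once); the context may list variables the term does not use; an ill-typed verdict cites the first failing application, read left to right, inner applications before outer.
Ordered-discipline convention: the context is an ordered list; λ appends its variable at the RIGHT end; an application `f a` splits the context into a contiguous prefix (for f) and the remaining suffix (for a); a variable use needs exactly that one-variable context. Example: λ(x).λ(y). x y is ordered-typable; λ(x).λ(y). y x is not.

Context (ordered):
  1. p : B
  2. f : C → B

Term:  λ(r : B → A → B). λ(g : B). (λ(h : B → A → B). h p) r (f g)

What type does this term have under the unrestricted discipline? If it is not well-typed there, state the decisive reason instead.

not well-typed under unrestricted — fails simple typing
variable uses: p=1, f=1, r (bound)=1, g (bound)=1, h (bound)=1
uses in reading order: h, p, r, f, g
typing: ill-typed: a function awaiting C gets B
per-discipline verdicts: ordered ✗ | linear ✗ | affine ✗ | relevant ✗ | unrestricted ✗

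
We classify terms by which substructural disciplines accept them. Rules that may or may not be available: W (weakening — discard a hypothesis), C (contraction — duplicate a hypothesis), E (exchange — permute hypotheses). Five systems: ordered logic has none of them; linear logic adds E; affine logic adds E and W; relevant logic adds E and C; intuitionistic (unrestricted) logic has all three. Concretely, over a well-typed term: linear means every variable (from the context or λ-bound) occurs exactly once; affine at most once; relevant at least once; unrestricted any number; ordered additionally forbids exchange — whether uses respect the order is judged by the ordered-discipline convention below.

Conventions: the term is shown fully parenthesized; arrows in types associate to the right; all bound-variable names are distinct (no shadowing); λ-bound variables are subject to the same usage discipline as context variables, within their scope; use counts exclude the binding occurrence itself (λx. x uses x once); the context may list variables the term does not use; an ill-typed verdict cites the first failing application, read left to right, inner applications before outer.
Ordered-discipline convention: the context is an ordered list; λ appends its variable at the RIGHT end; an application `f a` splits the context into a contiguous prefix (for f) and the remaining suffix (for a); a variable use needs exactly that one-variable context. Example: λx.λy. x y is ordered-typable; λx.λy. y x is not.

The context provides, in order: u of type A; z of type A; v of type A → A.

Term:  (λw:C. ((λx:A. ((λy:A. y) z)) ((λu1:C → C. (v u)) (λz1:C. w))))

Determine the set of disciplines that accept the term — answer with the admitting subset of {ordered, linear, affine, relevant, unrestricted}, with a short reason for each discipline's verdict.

admitted in: affine, unrestricted
variable uses: u ×1; z ×1; v ×1; w (bound) ×1; x (bound) ×0; y (bound) ×1; u1 (bound) ×0; z1 (bound) ×0
left-to-right use order: y, z, v, u, w
typing: well-typed — term : C → A
ordered: ✗, unused: x, u1, z1 — weakening required
linear: ✗, unused: x, u1, z1 — weakening required
affine: ✓, none of u, z, v, w, x, y, u1, z1 used more than once
relevant: ✗, unused: x, u1, z1 — weakening required
unrestricted: ✓, simply typable at C → A; W, C, E all held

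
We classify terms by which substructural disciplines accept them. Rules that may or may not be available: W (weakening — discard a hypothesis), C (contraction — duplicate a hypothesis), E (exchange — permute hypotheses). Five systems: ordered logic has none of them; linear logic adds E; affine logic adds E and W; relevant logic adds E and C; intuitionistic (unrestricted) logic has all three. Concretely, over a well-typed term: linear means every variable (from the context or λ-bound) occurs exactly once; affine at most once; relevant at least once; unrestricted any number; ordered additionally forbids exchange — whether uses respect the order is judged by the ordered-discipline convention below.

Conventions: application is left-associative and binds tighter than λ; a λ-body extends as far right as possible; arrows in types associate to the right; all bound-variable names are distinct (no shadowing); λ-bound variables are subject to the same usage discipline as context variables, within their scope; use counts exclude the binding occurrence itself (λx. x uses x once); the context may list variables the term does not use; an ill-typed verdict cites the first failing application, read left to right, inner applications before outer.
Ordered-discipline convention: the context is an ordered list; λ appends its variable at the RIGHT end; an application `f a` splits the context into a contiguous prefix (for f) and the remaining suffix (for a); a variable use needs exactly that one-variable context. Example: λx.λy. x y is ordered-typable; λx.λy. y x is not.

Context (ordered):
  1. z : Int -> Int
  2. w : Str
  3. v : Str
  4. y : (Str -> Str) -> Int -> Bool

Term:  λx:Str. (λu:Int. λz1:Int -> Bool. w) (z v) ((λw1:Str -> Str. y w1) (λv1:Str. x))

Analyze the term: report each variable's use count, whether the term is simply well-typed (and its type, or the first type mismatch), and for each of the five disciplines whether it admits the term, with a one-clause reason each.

variable uses: z ×1, w ×1, v ×1, y ×1, x [bound] ×1, u [bound] ×0, z1 [bound] ×0, w1 [bound] ×1, v1 [bound] ×0
uses in reading order: w, z, v, y, w1, x
typing: ill-typed: a function awaiting Int gets Str
ordered: ✗ — fails simple typing
linear: ✗ — a type mismatch blocks all five
affine: ✗ — the type mismatch rejects it
relevant: ✗ — not simply typable
unrestricted: ✗ — fails simple typing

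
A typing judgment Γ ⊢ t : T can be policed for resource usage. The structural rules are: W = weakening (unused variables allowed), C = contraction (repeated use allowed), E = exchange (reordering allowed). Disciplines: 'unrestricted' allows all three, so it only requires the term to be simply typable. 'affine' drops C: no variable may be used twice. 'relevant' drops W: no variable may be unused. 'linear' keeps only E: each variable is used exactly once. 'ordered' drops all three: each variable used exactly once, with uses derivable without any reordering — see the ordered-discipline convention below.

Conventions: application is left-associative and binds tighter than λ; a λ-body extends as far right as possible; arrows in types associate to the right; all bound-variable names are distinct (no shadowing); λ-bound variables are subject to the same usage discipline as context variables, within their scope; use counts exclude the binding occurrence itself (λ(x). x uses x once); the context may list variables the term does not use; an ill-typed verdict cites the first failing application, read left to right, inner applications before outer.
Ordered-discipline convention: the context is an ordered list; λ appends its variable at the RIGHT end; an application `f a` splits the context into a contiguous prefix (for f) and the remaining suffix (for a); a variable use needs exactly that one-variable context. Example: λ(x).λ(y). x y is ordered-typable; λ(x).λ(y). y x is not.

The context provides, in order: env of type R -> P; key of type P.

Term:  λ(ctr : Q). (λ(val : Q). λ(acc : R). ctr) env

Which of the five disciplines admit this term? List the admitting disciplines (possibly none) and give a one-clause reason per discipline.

admitted in: none
variable uses: env ×1; key ×0; ctr (λ-bound) ×1; val (λ-bound) ×0; acc (λ-bound) ×0
left-to-right use order: ctr, env
typing: ill-typed: an application expects Q but receives R -> P
ordered ✗ (fails simple typing)
linear ✗ (a type mismatch blocks all five)
affine ✗ (the type mismatch rejects it)
relevant ✗ (not simply typable)
unrestricted ✗ (fails simple typing)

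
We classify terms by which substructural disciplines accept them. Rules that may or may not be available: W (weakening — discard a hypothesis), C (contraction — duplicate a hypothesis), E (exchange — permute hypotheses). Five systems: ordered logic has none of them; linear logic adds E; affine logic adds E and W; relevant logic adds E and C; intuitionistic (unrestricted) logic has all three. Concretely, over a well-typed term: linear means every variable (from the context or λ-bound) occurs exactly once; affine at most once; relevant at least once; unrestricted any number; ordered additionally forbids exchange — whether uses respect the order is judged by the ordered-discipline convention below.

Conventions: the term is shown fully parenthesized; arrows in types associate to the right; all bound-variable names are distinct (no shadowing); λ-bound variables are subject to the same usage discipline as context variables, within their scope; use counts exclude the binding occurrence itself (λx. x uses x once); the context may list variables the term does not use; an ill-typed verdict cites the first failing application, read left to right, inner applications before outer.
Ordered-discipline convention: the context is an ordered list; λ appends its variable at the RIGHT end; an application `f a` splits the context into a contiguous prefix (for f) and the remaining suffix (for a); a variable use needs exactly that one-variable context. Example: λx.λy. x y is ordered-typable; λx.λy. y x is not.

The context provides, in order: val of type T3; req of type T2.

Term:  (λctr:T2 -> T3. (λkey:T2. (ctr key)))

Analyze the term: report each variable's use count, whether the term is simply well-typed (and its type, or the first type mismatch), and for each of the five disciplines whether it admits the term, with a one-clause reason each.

variable uses: val: 0×; req: 0×; ctr [bound]: 1×; key [bound]: 1×
uses in reading order: ctr, key
typing: the term checks, with type (T2 -> T3) -> T2 -> T3
ordered: ✗, val, req left unused
linear: ✗, val, req left unused
affine: ✓, at most one use each (val, req, ctr, key)
relevant: ✗, val, req left unused
unrestricted: ✓, type-checks ((T2 -> T3) -> T2 -> T3) and nothing is barred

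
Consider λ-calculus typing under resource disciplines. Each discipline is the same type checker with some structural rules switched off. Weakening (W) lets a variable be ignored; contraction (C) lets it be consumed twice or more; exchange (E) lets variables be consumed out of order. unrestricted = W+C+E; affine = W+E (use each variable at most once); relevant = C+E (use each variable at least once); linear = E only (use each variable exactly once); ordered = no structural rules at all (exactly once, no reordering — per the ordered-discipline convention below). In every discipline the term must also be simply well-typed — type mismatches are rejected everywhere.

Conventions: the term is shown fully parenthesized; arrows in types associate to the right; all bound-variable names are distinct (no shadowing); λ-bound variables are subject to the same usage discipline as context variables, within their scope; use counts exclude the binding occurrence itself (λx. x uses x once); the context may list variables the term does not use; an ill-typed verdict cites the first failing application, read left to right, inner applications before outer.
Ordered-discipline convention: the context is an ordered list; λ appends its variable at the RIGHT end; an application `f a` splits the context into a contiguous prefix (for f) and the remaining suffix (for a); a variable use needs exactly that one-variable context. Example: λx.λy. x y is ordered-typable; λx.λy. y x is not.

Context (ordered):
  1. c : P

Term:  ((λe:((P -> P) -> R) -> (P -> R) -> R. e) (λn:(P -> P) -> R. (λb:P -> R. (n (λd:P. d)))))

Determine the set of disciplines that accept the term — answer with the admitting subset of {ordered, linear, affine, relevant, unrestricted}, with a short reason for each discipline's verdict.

accepted by: affine, unrestricted
counts: c ×0, e [bound] ×1, n [bound] ×1, b [bound] ×0, d [bound] ×1
order of uses: e, n, d
typing: well-typed at ((P -> P) -> R) -> (P -> R) -> R
ordered: ✗, unused: c, b — weakening required
linear: ✗, unused: c, b — weakening required
affine: ✓, at most one use each (c, e, n, b, d)
relevant: ✗, unused: c, b — weakening required
unrestricted: ✓, simply typable at ((P -> P) -> R) -> (P -> R) -> R; W, C, E all held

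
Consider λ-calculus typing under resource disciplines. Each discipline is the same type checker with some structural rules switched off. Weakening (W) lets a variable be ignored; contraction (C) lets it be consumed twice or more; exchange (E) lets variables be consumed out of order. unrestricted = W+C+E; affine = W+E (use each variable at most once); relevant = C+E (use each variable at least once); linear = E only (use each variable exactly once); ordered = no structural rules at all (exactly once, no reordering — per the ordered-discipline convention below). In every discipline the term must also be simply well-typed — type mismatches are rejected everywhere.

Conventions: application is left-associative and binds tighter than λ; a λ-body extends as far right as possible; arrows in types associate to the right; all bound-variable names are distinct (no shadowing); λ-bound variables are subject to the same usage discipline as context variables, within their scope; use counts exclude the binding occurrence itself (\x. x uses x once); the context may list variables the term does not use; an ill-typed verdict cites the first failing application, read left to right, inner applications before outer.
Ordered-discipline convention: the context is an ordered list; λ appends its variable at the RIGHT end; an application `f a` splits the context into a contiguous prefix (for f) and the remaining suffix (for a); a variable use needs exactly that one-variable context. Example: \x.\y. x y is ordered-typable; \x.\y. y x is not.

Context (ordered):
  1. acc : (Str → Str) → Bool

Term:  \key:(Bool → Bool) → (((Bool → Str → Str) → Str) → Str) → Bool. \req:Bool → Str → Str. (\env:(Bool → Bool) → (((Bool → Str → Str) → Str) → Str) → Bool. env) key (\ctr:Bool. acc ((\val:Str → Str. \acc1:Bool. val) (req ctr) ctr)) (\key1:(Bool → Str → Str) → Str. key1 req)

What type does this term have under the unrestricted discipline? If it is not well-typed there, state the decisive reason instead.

term : ((Bool → Bool) → (((Bool → Str → Str) → Str) → Str) → Bool) → (Bool → Str → Str) → Bool
variable uses: acc=1, key (λ-bound)=1, req (λ-bound)=2, env (λ-bound)=1, ctr (λ-bound)=2, val (λ-bound)=1, acc1 (λ-bound)=0, key1 (λ-bound)=1
left-to-right use order: env, key, acc, val, req, ctr, ctr, key1, req
typing: well-typed — term : ((Bool → Bool) → (((Bool → Str → Str) → Str) → Str) → Bool) → (Bool → Str → Str) → Bool
across the five disciplines: ordered ✗ | linear ✗ | affine ✗ | relevant ✗ | unrestricted ✓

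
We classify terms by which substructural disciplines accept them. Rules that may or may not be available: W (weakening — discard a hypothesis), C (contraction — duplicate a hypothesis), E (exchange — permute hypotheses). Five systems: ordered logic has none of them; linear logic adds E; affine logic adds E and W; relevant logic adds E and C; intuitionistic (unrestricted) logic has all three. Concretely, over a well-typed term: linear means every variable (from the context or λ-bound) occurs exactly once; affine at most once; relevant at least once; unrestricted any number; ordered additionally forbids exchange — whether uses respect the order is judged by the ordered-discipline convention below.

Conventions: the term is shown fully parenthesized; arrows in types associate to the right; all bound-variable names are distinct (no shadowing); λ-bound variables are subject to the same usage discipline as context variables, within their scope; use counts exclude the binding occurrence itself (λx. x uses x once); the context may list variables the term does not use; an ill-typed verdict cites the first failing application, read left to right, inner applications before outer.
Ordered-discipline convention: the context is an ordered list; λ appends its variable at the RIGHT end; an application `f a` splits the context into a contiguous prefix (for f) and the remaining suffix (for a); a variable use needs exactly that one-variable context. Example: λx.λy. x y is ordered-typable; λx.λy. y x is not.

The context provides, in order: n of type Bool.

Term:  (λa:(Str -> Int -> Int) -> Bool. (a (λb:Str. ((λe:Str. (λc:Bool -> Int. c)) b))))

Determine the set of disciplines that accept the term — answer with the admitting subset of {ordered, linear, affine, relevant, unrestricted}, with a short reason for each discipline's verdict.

admitted in: none
counts: n: 0×, a [bound]: 1×, b [bound]: 1×, e [bound]: 0×, c [bound]: 1×
left-to-right use order: a, c, b
typing: ill-typed: a function awaiting Str -> Int -> Int gets Str -> (Bool -> Int) -> Bool -> Int
ordered: ✗ — a type mismatch blocks all five
linear: ✗ — the type mismatch rejects it
affine: ✗ — not simply typable
relevant: ✗ — fails simple typing
unrestricted: ✗ — a type mismatch blocks all five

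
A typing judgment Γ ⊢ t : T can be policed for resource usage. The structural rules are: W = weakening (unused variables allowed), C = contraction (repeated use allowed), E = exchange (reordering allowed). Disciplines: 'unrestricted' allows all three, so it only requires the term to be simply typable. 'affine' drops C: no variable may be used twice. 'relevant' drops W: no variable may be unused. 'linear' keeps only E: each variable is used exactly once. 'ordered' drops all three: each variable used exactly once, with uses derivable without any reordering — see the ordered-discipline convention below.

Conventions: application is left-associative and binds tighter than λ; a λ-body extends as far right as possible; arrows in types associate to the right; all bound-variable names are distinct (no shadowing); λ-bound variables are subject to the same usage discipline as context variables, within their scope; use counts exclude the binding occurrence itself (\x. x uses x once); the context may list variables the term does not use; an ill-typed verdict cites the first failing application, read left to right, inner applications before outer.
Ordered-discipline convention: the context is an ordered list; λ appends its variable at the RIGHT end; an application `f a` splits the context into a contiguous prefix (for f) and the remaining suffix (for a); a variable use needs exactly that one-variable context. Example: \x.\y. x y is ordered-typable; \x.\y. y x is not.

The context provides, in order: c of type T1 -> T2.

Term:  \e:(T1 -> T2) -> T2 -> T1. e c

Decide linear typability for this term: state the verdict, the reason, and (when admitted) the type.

yes — exactly-once usage across c, e; term : ((T1 -> T2) -> T2 -> T1) -> T2 -> T1
usage: c=1, e (bound)=1
left-to-right use order: e, c
typing: ✓ — ((T1 -> T2) -> T2 -> T1) -> T2 -> T1
summary: ordered ✗, linear ✓, affine ✓, relevant ✓, unrestricted ✓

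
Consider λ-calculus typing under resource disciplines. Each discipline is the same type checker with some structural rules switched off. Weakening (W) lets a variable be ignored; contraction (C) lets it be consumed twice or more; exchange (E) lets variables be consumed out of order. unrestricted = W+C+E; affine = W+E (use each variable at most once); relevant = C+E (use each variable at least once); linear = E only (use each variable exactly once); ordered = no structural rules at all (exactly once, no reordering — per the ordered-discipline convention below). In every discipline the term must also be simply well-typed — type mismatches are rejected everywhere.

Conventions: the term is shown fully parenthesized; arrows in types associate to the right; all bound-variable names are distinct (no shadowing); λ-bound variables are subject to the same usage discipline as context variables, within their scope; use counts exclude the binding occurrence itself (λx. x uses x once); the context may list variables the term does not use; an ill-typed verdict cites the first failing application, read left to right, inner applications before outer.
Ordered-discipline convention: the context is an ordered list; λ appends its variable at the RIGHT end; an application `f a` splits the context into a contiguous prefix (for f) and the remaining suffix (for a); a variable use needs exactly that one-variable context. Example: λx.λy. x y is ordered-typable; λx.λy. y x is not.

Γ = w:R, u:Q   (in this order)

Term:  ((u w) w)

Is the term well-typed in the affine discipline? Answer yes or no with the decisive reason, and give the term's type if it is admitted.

no — not simply typable
counts: w: 2; u: 1
use order (left to right): u, w, w
typing: ill-typed: can't apply a value of type Q
per-discipline verdicts: ordered ✗; linear ✗; affine ✗; relevant ✗; unrestricted ✗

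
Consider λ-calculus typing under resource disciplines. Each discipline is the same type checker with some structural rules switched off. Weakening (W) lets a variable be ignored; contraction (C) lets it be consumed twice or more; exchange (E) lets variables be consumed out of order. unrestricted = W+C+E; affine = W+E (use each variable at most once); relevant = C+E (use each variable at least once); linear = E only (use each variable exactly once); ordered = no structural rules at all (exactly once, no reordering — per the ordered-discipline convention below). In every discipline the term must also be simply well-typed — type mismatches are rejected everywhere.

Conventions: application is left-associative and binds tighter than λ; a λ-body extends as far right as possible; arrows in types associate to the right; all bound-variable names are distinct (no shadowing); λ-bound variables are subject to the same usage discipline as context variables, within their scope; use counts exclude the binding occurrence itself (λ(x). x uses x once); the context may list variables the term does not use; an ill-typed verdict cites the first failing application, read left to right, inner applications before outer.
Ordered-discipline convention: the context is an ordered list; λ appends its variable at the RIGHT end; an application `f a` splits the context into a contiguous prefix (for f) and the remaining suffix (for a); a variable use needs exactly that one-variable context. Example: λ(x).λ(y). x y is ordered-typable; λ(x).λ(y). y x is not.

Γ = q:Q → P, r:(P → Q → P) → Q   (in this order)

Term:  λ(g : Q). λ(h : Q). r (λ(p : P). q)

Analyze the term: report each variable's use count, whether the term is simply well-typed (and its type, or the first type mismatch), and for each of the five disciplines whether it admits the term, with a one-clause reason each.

counts: q: 1, r: 1, g [bound]: 0, h [bound]: 0, p [bound]: 0
left-to-right use order: r, q
typing: well-typed at Q → Q → Q
ordered ✗ (unused: g, h, p — weakening required)
linear ✗ (unused: g, h, p — weakening required)
affine ✓ (q, r, g, h, p: no repeats, contraction unneeded)
relevant ✗ (unused: g, h, p — weakening required)
unrestricted ✓ (simply typable at Q → Q → Q; W, C, E all held)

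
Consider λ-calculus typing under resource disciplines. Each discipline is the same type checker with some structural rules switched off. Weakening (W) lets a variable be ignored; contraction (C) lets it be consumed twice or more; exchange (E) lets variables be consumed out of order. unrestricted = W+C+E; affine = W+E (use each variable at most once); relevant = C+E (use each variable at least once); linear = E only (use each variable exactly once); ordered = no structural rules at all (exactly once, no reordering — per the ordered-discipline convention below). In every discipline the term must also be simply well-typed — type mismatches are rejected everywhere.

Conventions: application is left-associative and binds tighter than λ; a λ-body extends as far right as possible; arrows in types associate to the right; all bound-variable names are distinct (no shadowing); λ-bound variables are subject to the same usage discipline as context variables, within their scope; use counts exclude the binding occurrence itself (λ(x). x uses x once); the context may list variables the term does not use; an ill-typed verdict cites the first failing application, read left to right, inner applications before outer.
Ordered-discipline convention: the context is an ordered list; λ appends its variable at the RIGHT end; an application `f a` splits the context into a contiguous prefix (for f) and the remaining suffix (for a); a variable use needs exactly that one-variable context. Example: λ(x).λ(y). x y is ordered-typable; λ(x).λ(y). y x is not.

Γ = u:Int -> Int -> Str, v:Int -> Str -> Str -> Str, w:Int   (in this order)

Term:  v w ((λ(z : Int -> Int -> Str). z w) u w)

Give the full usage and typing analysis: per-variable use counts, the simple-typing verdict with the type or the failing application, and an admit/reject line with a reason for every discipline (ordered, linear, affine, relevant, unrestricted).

counts: u=1; v=1; w=3; z (λ-bound)=1
left-to-right use order: v, w, z, w, u, w
typing: ✓ — Str -> Str
ordered ✗ (w ×3 used more than once (contraction))
linear ✗ (w ×3 used more than once (contraction))
affine ✗ (w ×3 used more than once (contraction))
relevant ✓ (every one of u, v, w, z appears)
unrestricted ✓ (type-checks (Str -> Str) and nothing is barred)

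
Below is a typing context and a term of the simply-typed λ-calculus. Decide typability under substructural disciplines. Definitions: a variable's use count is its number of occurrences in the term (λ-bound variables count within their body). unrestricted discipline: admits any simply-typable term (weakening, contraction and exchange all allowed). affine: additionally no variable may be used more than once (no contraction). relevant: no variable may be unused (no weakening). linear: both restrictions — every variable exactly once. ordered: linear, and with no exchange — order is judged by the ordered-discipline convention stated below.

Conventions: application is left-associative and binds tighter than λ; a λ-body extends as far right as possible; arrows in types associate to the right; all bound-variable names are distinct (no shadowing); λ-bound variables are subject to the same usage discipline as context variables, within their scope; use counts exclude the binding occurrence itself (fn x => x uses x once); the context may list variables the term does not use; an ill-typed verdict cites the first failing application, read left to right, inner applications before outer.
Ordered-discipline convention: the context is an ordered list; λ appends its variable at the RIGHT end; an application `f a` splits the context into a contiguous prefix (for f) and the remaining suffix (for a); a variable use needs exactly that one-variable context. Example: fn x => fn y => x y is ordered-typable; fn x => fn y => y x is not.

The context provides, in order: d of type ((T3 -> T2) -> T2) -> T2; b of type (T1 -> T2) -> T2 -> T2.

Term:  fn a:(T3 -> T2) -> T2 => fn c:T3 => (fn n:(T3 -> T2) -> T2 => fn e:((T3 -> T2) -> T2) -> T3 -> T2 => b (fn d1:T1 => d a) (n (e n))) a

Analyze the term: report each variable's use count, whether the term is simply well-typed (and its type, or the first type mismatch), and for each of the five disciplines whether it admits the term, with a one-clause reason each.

use counts: d: 1; b: 1; a [bound]: 2; c [bound]: 0; n [bound]: 2; e [bound]: 1; d1 [bound]: 0
left-to-right use order: b, d, a, n, e, n, a
typing: the term checks, with type ((T3 -> T2) -> T2) -> T3 -> (((T3 -> T2) -> T2) -> T3 -> T2) -> T2
ordered: ✗ — repeated use of a ×2, n ×2; needs weakening: c, d1 unused
linear: ✗ — repeated use of a ×2, n ×2; needs weakening: c, d1 unused
affine: ✗ — repeated use of a ×2, n ×2
relevant: ✗ — needs weakening: c, d1 unused
unrestricted: ✓ — typability at ((T3 -> T2) -> T2) -> T3 -> (((T3 -> T2) -> T2) -> T3 -> T2) -> T2 is all that's needed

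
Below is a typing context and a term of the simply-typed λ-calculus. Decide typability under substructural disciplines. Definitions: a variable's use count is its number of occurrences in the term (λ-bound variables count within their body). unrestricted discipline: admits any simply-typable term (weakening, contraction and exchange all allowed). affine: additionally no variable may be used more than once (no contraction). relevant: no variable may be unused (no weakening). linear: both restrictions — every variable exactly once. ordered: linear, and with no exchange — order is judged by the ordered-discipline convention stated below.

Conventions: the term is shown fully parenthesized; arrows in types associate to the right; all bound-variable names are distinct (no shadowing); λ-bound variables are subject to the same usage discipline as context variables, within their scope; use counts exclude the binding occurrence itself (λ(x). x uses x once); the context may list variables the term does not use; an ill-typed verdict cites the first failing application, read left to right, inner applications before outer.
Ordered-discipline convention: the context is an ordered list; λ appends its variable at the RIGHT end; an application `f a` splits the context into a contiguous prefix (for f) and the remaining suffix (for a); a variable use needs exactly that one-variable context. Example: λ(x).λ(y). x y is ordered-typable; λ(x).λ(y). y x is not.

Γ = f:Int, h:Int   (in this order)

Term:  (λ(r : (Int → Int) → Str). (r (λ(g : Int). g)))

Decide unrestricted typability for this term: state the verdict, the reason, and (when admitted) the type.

yes — type-checks (((Int → Int) → Str) → Str) and nothing is barred; term : ((Int → Int) → Str) → Str
counts: f=0, h=0, r (bound)=1, g (bound)=1
left-to-right use order: r, g
typing: well-typed — term : ((Int → Int) → Str) → Str
across the five disciplines: ordered ✗ · linear ✗ · affine ✓ · relevant ✗ · unrestricted ✓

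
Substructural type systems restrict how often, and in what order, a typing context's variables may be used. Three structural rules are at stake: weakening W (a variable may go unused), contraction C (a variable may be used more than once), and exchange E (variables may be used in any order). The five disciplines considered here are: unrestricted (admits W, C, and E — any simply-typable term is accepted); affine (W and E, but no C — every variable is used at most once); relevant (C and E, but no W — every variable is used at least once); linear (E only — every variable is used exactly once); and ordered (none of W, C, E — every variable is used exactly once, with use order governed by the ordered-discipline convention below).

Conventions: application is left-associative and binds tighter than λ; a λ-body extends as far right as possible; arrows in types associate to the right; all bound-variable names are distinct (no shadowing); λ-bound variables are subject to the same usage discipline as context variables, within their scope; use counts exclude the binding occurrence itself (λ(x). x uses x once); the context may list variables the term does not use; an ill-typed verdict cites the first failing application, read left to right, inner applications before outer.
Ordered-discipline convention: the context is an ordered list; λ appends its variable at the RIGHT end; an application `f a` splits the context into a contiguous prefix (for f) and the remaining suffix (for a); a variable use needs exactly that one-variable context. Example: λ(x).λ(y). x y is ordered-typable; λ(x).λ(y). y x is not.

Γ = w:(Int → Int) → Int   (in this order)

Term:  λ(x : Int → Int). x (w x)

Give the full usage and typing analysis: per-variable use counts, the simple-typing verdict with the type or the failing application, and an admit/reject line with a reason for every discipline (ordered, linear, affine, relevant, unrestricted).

usage: w: 1; x (λ-bound): 2
left-to-right use order: x, w, x
typing: well-typed — term : (Int → Int) → Int
ordered: ✗ — needs contraction — x ×2
linear: ✗ — needs contraction — x ×2
affine: ✗ — needs contraction — x ×2
relevant: ✓ — at least one use each (w, x)
unrestricted: ✓ — simply typable at (Int → Int) → Int; W, C, E all held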